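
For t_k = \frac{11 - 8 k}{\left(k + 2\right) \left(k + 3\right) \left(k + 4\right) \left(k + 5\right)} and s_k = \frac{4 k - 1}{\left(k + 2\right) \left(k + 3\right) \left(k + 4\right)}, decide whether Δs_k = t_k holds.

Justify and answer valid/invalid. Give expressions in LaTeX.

Valid: the claim telescopes to t_k.

s_(k+1) = (4*k + 3)/((k + 3)*(k + 4)*(k + 5))
s_(k+1) − s_k = (11 - 8*k)/(k**4 + 14*k**3 + 71*k**2 + 154*k + 120)
(s_(k+1) − s_k) − t_k = 0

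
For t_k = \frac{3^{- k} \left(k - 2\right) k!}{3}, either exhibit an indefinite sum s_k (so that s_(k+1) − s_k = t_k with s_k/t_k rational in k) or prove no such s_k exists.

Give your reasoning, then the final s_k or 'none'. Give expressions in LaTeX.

Compute t_(k+1)/t_k: get (k**2 - 1)/(3*(k - 2)).
Factor: A=k/3 + 1/3; B=1; C=k - 2.
f must satisfy (k/3 + 1/3)·f(k+1) − (1)·f(k) = k - 2.
Bound: deg f ≤ 0.
A polynomial solution: f(k) = 3.
Then R = B(k−1)f/C = 3/(k - 2), so s_k = R(k)·t_k = factorial(k)/3**k.
Verify: (k - 2)*factorial(k)/(3*3**k) matches t_k.

s_k = 3^{- k} k!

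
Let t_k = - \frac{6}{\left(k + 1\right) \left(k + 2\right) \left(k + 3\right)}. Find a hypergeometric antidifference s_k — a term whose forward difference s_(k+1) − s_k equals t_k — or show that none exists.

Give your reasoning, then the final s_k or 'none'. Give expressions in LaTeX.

t_(k+1)/t_k = (k + 1)/(k + 4).
Take A(k)=k + 1, B(k)=k + 4, C(k)=1.
Need (k + 1)·f(k+1) − (k + 3)·f(k) = 1.
deg f ≤ 2 (via 1,1,0).
A polynomial solution: f(k) = k*(k + 3)/4.
So s_k = (B(k−1)f/C)·t_k = (k*(k + 3)**2/4)·t_k = 3*k*(-k - 3)/(2*(k + 1)*(k + 2)).
Verify: -6/(k**3 + 6*k**2 + 11*k + 6) matches t_k.

s_k = \frac{3 k \left(- k - 3\right)}{2 \left(k + 1\right) \left(k + 2\right)}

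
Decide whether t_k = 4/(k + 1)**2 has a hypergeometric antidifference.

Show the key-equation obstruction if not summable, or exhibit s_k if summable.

No. Not Gosper-summable.

Compute t_(k+1)/t_k: get (k + 1)**2/(k + 2)**2.
Take A(k)=k**2 + 2*k + 1, B(k)=k**2 + 4*k + 4, C(k)=1.
f must satisfy (k**2 + 2*k + 1)·f(k+1) − (k**2 + 2*k + 1)·f(k) = 1.
From deg A=2, deg B=2, deg C=0: d=0.
Put f(k) = c0: A·f(k+1) − B(k−1)·f(k) − C = -1; need -1 = 0 — inconsistent ⇒ no f, not summable.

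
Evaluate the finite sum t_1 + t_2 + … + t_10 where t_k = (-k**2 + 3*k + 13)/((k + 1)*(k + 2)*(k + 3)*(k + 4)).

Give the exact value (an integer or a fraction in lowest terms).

Σ = 5/28

Compute t_(k+1)/t_k: get (k**3 - 16*k - 15)/(k**3 + 2*k**2 - 28*k - 65).
Factor: A=k + 1; B=k + 5; C=k**2 - 3*k - 13.
Need (k + 1)·f(k+1) − (k + 4)·f(k) = k**2 - 3*k - 13.
Bound: deg f ≤ 3.
Solve for f: f(k) = -k*(k + 2)*(2*k + 11)/3 (degree 3 ≤ 3).
So s_k = (B(k−1)f/C)·t_k = (-k*(k + 2)*(k + 4)*(2*k + 11)/(3*(k**2 - 3*k - 13)))·t_k = k*(2*k + 11)/(3*(k**2 + 4*k + 3)).
Check: Δs_k = (-k**2 + 3*k + 13)/(k**4 + 10*k**3 + 35*k**2 + 50*k + 24). ✓
Σ_(k=1)^(10) t_k = s_(11) − s_(1) = 121/168 − (13/24) = 5/28.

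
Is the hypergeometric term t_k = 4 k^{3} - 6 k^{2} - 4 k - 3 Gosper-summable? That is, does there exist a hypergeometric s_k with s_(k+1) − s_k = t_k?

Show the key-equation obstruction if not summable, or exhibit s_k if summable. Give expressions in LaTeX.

r(k) = (4*k**3 + 6*k**2 - 4*k - 9)/(4*k**3 - 6*k**2 - 4*k - 3) after simplifying.
Gosper form: A/B · C(k+1)/C(k) with A=1, B=1, C=k**3 - 3*k**2/2 - k - 3/4.
Solve (1)·f(k+1) − (1)·f(k) = k**3 - 3*k**2/2 - k - 3/4.
deg f ≤ 4 (via 0,0,3).
Solving with deg f ≤ 4: f(k) = k*(k**3 - 4*k**2 + 2*k - 2)/4.
Certificate R = B(k−1)f/C = k*(k**3 - 4*k**2 + 2*k - 2)/(4*k**3 - 6*k**2 - 4*k - 3) gives s_k = k*(k**3 - 4*k**2 + 2*k - 2).
Δs = 4*k**3 - 6*k**2 - 4*k - 3, as required.

Yes. s_k = k \left(k^{3} - 4 k^{2} + 2 k - 2\right).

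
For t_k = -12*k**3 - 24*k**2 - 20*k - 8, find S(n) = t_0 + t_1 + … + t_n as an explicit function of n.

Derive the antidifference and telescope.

t_(k+1)/t_k = (3*k**3 + 15*k**2 + 26*k + 16)/(3*k**3 + 6*k**2 + 5*k + 2).
A = 1, B = 1, C = k**3 + 2*k**2 + 5*k/3 + 2/3.
f must satisfy (1)·f(k+1) − (1)·f(k) = k**3 + 2*k**2 + 5*k/3 + 2/3.
deg f ≤ 4 (via 0,0,3).
Coefficient equations give f(k) = k*(k + 1)*(3*k**2 - k + 2)/12.
Then R = B(k−1)f/C = k*(3*k**2 - k + 2)/(4*(3*k**2 + 3*k + 2)), so s_k = R(k)·t_k = k*(-3*k**3 - 2*k**2 - k - 2).
Verify: -12*k**3 - 24*k**2 - 20*k - 8 matches t_k.
Telescope: S(n) = s_(n+1) − s_(0) = -3*n**4 - 14*n**3 - 25*n**2 - 22*n - 8 − (0) = -3*n**4 - 14*n**3 - 25*n**2 - 22*n - 8.

S(n) = -3*n**4 - 14*n**3 - 25*n**2 - 22*n - 8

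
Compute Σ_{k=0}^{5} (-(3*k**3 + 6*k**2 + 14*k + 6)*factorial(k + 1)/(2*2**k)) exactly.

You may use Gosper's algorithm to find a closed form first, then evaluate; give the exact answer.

Step 1: r(k) = (3*k**4 + 21*k**3 + 65*k**2 + 99*k + 58)/(2*(3*k**3 + 6*k**2 + 14*k + 6)).
A = k/2 + 1, B = 1, C = k**3 + 2*k**2 + 14*k/3 + 2.
Solve (k/2 + 1)·f(k+1) − (1)·f(k) = k**3 + 2*k**2 + 14*k/3 + 2.
Degrees (1,0,3) ⇒ d ≤ 2.
Solving with deg f ≤ 2: f(k) = 2*(3*k**2 - 1)/3.
So s_k = (B(k−1)f/C)·t_k = (2*(3*k**2 - 1)/(3*k**3 + 6*k**2 + 14*k + 6))·t_k = -(3*k**2 - 1)*factorial(k + 1)/2**k.
s_(k+1) − s_k = -(3*k**3 + 6*k**2 + 14*k + 6)*factorial(k + 1)/(2*2**k) = t_k.
Σ_(k=0)^(5) t_k = s_(6) − s_(0) = -33705/4 − (1) = -33709/4.

Σ = -33709/4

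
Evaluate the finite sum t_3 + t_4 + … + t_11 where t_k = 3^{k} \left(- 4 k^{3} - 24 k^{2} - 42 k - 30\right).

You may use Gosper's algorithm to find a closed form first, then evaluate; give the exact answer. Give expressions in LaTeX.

Σ = -2086966296

t_(k+1)/t_k = 3*(2*k**3 + 18*k**2 + 51*k + 50)/(2*k**3 + 12*k**2 + 21*k + 15).
Normal form (A,B,C) = (3, 1, k**3 + 6*k**2 + 21*k/2 + 15/2).
Key eq: (3)·f(k+1) = (1)·f(k) + (k**3 + 6*k**2 + 21*k/2 + 15/2).
Bound: deg f ≤ 3.
A polynomial solution: f(k) = (2*k**3 + 3*k**2 + 3*k + 3)/4.
Get s_k = R·t_k = 3**k*(-2*k**3 - 3*k**2 - 3*k - 3) with R(k) = B(k−1)f(k)/C(k) = (2*k**3 + 3*k**2 + 3*k + 3)/(2*(2*k**3 + 12*k**2 + 21*k + 15)).
Verify: 3**k*(-4*k**3 - 24*k**2 - 42*k - 30) matches t_k.
Sum = s_(12) − s_(3); s_(12) = -2086968807, s_(3) = -2511 ⇒ -2086966296.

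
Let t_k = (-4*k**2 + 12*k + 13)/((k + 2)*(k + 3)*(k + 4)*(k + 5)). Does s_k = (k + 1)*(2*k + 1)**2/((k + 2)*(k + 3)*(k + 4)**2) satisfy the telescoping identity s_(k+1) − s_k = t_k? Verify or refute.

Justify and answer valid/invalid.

s_(k+1) = (k + 2)*(2*k + 3)**2/((k + 3)*(k + 4)*(k + 5)**2)
s_(k+1) − s_k = (-4*k**4 + 125*k**2 + 237*k + 119)/(k**6 + 23*k**5 + 217*k**4 + 1073*k**3 + 2926*k**2 + 4160*k + 2400)
(s_(k+1) − s_k) − t_k = 3*(8*k**3 + 28*k**2 - 40*k - 47)/(k**6 + 23*k**5 + 217*k**4 + 1073*k**3 + 2926*k**2 + 4160*k + 2400)

Invalid: residual 3*(8*k**3 + 28*k**2 - 40*k - 47)/(k**6 + 23*k**5 + 217*k**4 + 1073*k**3 + 2926*k**2 + 4160*k + 2400) ≠ 0.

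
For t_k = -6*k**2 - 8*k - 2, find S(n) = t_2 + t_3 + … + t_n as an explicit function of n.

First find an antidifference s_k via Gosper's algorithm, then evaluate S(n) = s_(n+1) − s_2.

The ratio is (3*k**2 + 10*k + 8)/(3*k**2 + 4*k + 1).
Normal form (A,B,C) = (1, 1, k**2 + 4*k/3 + 1/3).
Solve (1)·f(k+1) − (1)·f(k) = k**2 + 4*k/3 + 1/3.
From deg A=0, deg B=0, deg C=2: d=3.
Match coefficients ⇒ f(k) = k*(k + 1)*(2*k - 1)/6.
R(k) = B(k−1)·f(k)/C(k) = k*(2*k - 1)/(2*(3*k + 1)); s_k = R·t_k = k*(-2*k**2 - k + 1).
Δs = -6*k**2 - 8*k - 2, as required.
Σ_(k=2)^n t_k = s_(n+1) − s_(2) = (-2*n**3 - 7*n**2 - 7*n - 2) − (-18), i.e. -2*n**3 - 7*n**2 - 7*n + 16.

S(n) = -2*n**3 - 7*n**2 - 7*n + 16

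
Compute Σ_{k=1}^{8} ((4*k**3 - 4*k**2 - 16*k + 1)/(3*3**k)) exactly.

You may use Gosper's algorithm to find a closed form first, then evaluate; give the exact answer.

Σ = -896/2187

r(k) = (4*k**3 + 8*k**2 - 12*k - 15)/(3*(4*k**3 - 4*k**2 - 16*k + 1)) after simplifying.
Take A(k)=1/3, B(k)=1, C(k)=k**3 - k**2 - 4*k + 1/4.
Set up (1/3)·f(k+1) − (1)·f(k) − (k**3 - k**2 - 4*k + 1/4) = 0.
d = 3 from the (0,0,3) case.
Coefficient equations give f(k) = -3*k*(2*k**2 + k - 4)/4.
Then R = B(k−1)f/C = -3*k*(2*k**2 + k - 4)/(4*k**3 - 4*k**2 - 16*k + 1), so s_k = R(k)·t_k = k*(-2*k**2 - k + 4)/3**k.
Check: Δs_k = (4*k**3 - 4*k**2 - 16*k + 1)/(3*3**k). ✓
Telescoping: Σ = s_(9) − s_(1) = -167/2187 − (1/3) = -896/2187.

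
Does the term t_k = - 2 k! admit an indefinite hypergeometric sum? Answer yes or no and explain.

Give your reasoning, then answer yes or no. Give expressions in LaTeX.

No; the degree bound rules out any f.

r(k) = k + 1 after simplifying.
A = k + 1, B = 1, C = 1.
Solve (k + 1)·f(k+1) − (1)·f(k) = 1.
From deg A=1, deg B=0, deg C=0: d=-1.
Negative degree bound (-1): no f exists, t_k not Gosper-summable.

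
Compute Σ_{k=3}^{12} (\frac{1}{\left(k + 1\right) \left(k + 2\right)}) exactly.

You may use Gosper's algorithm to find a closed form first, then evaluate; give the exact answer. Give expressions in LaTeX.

The ratio is (k + 1)/(k + 3).
Factor: A=k + 1; B=k + 3; C=1.
Set up (k + 1)·f(k+1) − (k + 2)·f(k) − (1) = 0.
Degrees (1,1,0) ⇒ d ≤ 1.
Coefficient equations give f(k) = k.
Get s_k = R·t_k = k/(k + 1) with R(k) = B(k−1)f(k)/C(k) = k*(k + 2).
Check: Δs_k = 1/(k**2 + 3*k + 2). ✓
Sum = s_(13) − s_(3); s_(13) = 13/14, s_(3) = 3/4 ⇒ 5/28.

Σ = 5/28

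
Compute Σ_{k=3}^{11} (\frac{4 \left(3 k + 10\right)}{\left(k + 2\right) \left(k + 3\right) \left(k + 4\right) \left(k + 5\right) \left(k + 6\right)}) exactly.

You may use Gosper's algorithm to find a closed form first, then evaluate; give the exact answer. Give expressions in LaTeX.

Σ = 9/680

The ratio is (k + 2)*(3*k + 13)/((k + 7)*(3*k + 10)).
So A=k + 2 and B=k + 7, with C=k + 10/3.
Solve (k + 2)·f(k+1) − (k + 6)·f(k) = k + 10/3.
From deg A=1, deg B=1, deg C=1: d=4.
Coefficient equations give f(k) = k*(k + 3)*(k**2 + 11*k + 38)/120.
R(k) = B(k−1)·f(k)/C(k) = k*(k + 3)*(k + 6)*(k**2 + 11*k + 38)/(40*(3*k + 10)); s_k = R·t_k = k*(k**2 + 11*k + 38)/(10*(k**3 + 11*k**2 + 38*k + 40)).
Δs = 4*(3*k + 10)/(k**5 + 20*k**4 + 155*k**3 + 580*k**2 + 1044*k + 720), as required.
Sum = s_(12) − s_(3); s_(12) = 471/4760, s_(3) = 3/35 ⇒ 9/680.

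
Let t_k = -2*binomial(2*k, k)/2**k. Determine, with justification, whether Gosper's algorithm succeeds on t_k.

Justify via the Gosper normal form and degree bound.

Step 1: r(k) = (2*k + 1)/(k + 1).
Normal form (A,B,C) = (2*k + 1, k + 1, 1).
Need (2*k + 1)·f(k+1) − (k)·f(k) = 1.
From deg A=1, deg B=1, deg C=0: d=-1.
Bound -1 < 0, so the key equation has no polynomial solution.

No; the degree bound rules out any f.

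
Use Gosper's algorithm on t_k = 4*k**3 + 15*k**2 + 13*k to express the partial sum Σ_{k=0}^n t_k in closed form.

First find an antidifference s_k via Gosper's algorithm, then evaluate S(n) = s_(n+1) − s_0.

S(n) = n*(n**3 + 7*n**2 + 15*n + 9)

r(k) = (4*k**3 + 27*k**2 + 55*k + 32)/(k*(4*k**2 + 15*k + 13)) after simplifying.
Gosper form: A/B · C(k+1)/C(k) with A=1, B=1, C=k**3 + 15*k**2/4 + 13*k/4.
Need (1)·f(k+1) − (1)·f(k) = k**3 + 15*k**2/4 + 13*k/4.
Degrees (0,0,3) ⇒ d ≤ 4.
Solving with deg f ≤ 4: f(k) = k*(k - 1)*(k + 2)**2/4.
Certificate R = B(k−1)f/C = (k - 1)*(k + 2)**2/(4*k**2 + 15*k + 13) gives s_k = k*(k**3 + 3*k**2 - 4).
Check: Δs_k = k*(4*k**2 + 15*k + 13). ✓
Evaluate: s_(n+1) = n*(n**3 + 7*n**2 + 15*n + 9); subtract s_(0) = 0 ⇒ S(n) = n*(n**3 + 7*n**2 + 15*n + 9).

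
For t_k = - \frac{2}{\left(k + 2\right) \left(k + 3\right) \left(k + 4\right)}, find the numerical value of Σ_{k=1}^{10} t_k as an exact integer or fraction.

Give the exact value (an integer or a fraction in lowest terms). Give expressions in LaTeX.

Compute t_(k+1)/t_k: get (k + 2)/(k + 5).
So A=k + 2 and B=k + 5, with C=1.
Need (k + 2)·f(k+1) − (k + 4)·f(k) = 1.
Bound: deg f ≤ 2.
A polynomial solution: f(k) = k*(k + 5)/12.
Certificate R = B(k−1)f/C = k*(k + 4)*(k + 5)/12 gives s_k = k*(-k - 5)/(6*(k + 2)*(k + 3)).
Check: Δs_k = -2/(k**3 + 9*k**2 + 26*k + 24). ✓
Sum = s_(11) − s_(1); s_(11) = -44/273, s_(1) = -1/12 ⇒ -85/1092.

Σ = -85/1092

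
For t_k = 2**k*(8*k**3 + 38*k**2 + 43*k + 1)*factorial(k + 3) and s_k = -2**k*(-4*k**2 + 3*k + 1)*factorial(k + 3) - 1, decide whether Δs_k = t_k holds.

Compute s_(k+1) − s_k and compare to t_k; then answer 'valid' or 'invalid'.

s_(k+1) = -2**(k + 1)*(3*k - 4*(k + 1)**2 + 4)*factorial(k + 4) - 1
s_(k+1) − s_k = 2**k*(8*k**3 + 38*k**2 + 43*k + 1)*factorial(k + 3)
(s_(k+1) − s_k) − t_k = 0

valid; difference matches t_k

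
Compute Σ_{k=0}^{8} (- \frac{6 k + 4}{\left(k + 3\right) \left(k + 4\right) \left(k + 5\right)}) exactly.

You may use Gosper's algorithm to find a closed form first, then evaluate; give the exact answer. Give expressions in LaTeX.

The ratio is (k + 3)*(3*k + 5)/((k + 6)*(3*k + 2)).
So A=k + 3 and B=k + 6, with C=k + 2/3.
Solve (k + 3)·f(k+1) − (k + 5)·f(k) = k + 2/3.
d = 2 from the (1,1,1) case.
Match coefficients ⇒ f(k) = k*(11*k + 5)/72.
So s_k = (B(k−1)f/C)·t_k = (k*(k + 5)*(11*k + 5)/(24*(3*k + 2)))·t_k = -k*(11*k + 5)/(12*(k + 3)*(k + 4)).
Verify: 2*(-3*k - 2)/(k**3 + 12*k**2 + 47*k + 60) matches t_k.
Sum = s_(9) − s_(0); s_(9) = -1/2, s_(0) = 0 ⇒ -1/2.

Σ = -1/2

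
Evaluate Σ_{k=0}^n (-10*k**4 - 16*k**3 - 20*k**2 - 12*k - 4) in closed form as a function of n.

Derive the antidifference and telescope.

r(k) = (5*k**4 + 28*k**3 + 64*k**2 + 70*k + 31)/(5*k**4 + 8*k**3 + 10*k**2 + 6*k + 2) after simplifying.
A = 1, B = 1, C = k**4 + 8*k**3/5 + 2*k**2 + 6*k/5 + 2/5.
Solve (1)·f(k+1) − (1)·f(k) = k**4 + 8*k**3/5 + 2*k**2 + 6*k/5 + 2/5.
Degrees (0,0,4) ⇒ d ≤ 5.
Match coefficients ⇒ f(k) = k*(k**2 - k + 1)*(2*k**2 + k + 1)/10.
Get s_k = R·t_k = -2*k**5 + k**4 - 2*k**3 - k with R(k) = B(k−1)f(k)/C(k) = k*(k**2 - k + 1)*(2*k**2 + k + 1)/(2*(5*k**4 + 8*k**3 + 10*k**2 + 6*k + 2)).
Check: Δs_k = -10*k**4 - 16*k**3 - 20*k**2 - 12*k - 4. ✓
Telescope: S(n) = s_(n+1) − s_(0) = -2*n**5 - 9*n**4 - 18*n**3 - 20*n**2 - 13*n - 4 − (0) = -2*n**5 - 9*n**4 - 18*n**3 - 20*n**2 - 13*n - 4.

S(n) = -2*n**5 - 9*n**4 - 18*n**3 - 20*n**2 - 13*n - 4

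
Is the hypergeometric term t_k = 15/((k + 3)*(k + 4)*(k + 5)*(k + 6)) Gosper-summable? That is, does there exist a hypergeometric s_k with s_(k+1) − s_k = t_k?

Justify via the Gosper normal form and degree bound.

Yes. s_k = k*(k**2 + 12*k + 47)/(12*(k + 3)*(k + 4)*(k + 5)).

The ratio is (k + 3)/(k + 7).
So A=k + 3 and B=k + 7, with C=1.
Need (k + 3)·f(k+1) − (k + 6)·f(k) = 1.
deg f ≤ 3 (via 1,1,0).
Coefficient equations give f(k) = k*(k**2 + 12*k + 47)/180.
Get s_k = R·t_k = k*(k**2 + 12*k + 47)/(12*(k + 3)*(k + 4)*(k + 5)) with R(k) = B(k−1)f(k)/C(k) = k*(k + 6)*(k**2 + 12*k + 47)/180.
s_(k+1) − s_k = 15/(k**4 + 18*k**3 + 119*k**2 + 342*k + 360) = t_k.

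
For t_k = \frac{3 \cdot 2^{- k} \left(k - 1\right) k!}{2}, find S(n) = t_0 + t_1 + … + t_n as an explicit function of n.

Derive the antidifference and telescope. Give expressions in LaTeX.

S(n) = -3 + \frac{3 \cdot 2^{- n} \left(n + 1\right)!}{2}

r(k) = k*(k + 1)/(2*(k - 1)) after simplifying.
Normal form (A,B,C) = (k/2 + 1/2, 1, k - 1).
Solve (k/2 + 1/2)·f(k+1) − (1)·f(k) = k - 1.
Bound: deg f ≤ 0.
Coefficient equations give f(k) = 2.
So s_k = (B(k−1)f/C)·t_k = (2/(k - 1))·t_k = 3*factorial(k)/2**k.
Δs = 3*(k - 1)*factorial(k)/(2*2**k), as required.
Telescope: S(n) = s_(n+1) − s_(0) = 3*2**(-n - 1)*factorial(n + 1) − (3) = -3 + 3*factorial(n + 1)/(2*2**n).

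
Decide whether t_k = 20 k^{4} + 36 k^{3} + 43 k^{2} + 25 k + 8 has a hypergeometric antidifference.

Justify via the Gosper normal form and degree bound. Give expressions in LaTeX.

The ratio is (20*k**4 + 116*k**3 + 271*k**2 + 299*k + 132)/(20*k**4 + 36*k**3 + 43*k**2 + 25*k + 8).
Take A(k)=1, B(k)=1, C(k)=k**4 + 9*k**3/5 + 43*k**2/20 + 5*k/4 + 2/5.
Set up (1)·f(k+1) − (1)·f(k) − (k**4 + 9*k**3/5 + 43*k**2/20 + 5*k/4 + 2/5) = 0.
Bound: deg f ≤ 5.
Coefficient equations give f(k) = k*(4*k**4 - k**3 + 3*k**2 + 2)/20.
R(k) = B(k−1)·f(k)/C(k) = k*(4*k**4 - k**3 + 3*k**2 + 2)/(20*k**4 + 36*k**3 + 43*k**2 + 25*k + 8); s_k = R·t_k = k*(4*k**4 - k**3 + 3*k**2 + 2).
Check: Δs_k = 20*k**4 + 36*k**3 + 43*k**2 + 25*k + 8. ✓

Yes. s_k = k \left(4 k^{4} - k^{3} + 3 k^{2} + 2\right).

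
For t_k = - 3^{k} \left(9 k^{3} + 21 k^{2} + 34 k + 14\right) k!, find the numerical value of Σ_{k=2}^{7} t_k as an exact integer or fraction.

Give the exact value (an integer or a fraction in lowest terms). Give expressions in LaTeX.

r(k) = 3*(9*k**4 + 57*k**3 + 151*k**2 + 181*k + 78)/(9*k**3 + 21*k**2 + 34*k + 14) after simplifying.
Take A(k)=3*k + 3, B(k)=1, C(k)=k**3 + 7*k**2/3 + 34*k/9 + 14/9.
Set up (3*k + 3)·f(k+1) − (1)·f(k) − (k**3 + 7*k**2/3 + 34*k/9 + 14/9) = 0.
d = 2 from the (1,0,3) case.
Match coefficients ⇒ f(k) = (3*k**2 - k + 4)/9.
R(k) = B(k−1)·f(k)/C(k) = (3*k**2 - k + 4)/(9*k**3 + 21*k**2 + 34*k + 14); s_k = R·t_k = -3**k*(3*k**2 - k + 4)*factorial(k).
Verify: -3**k*(9*k**3 + 21*k**2 + 34*k + 14)*factorial(k) matches t_k.
Sum = s_(8) − s_(2); s_(8) = -49733429760, s_(2) = -252 ⇒ -49733429508.

Σ = -49733429508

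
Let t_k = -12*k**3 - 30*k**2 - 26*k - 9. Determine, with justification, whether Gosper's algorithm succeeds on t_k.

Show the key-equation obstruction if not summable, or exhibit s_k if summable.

The ratio is (12*k**3 + 66*k**2 + 122*k + 77)/(12*k**3 + 30*k**2 + 26*k + 9).
Take A(k)=1, B(k)=1, C(k)=k**3 + 5*k**2/2 + 13*k/6 + 3/4.
f must satisfy (1)·f(k+1) − (1)·f(k) = k**3 + 5*k**2/2 + 13*k/6 + 3/4.
Bound: deg f ≤ 4.
Coefficient equations give f(k) = k*(3*k**3 + 4*k**2 + k + 1)/12.
So s_k = (B(k−1)f/C)·t_k = (k*(3*k**3 + 4*k**2 + k + 1)/(12*k**3 + 30*k**2 + 26*k + 9))·t_k = k*(-3*k**3 - 4*k**2 - k - 1).
Δs = -12*k**3 - 30*k**2 - 26*k - 9, as required.

Yes. s_k = k*(-3*k**3 - 4*k**2 - k - 1).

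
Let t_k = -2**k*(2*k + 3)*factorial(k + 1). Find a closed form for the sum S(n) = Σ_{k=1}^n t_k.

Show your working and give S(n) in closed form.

Ratio r(k) = 2*(k + 2)*(2*k + 5)/(2*k + 3).
Gosper form: A/B · C(k+1)/C(k) with A=2*k + 4, B=1, C=k + 3/2.
Solve (2*k + 4)·f(k+1) − (1)·f(k) = k + 3/2.
deg f ≤ 0 (via 1,0,1).
Coefficient equations give f(k) = 1/2.
Get s_k = R·t_k = -2**k*factorial(k + 1) with R(k) = B(k−1)f(k)/C(k) = 1/(2*k + 3).
s_(k+1) − s_k = -2**k*(2*k + 3)*factorial(k + 1) = t_k.
Telescope: S(n) = s_(n+1) − s_(1) = -2**(n + 1)*factorial(n + 2) − (-4) = -2*2**n*factorial(n + 2) + 4.

S(n) = -2*2**n*factorial(n + 2) + 4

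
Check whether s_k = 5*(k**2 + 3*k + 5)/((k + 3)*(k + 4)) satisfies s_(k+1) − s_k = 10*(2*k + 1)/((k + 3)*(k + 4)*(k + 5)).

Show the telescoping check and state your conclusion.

s_(k+1) = 5*(3*k + (k + 1)**2 + 8)/((k + 4)*(k + 5))
s_(k+1) − s_k = 10*(2*k + 1)/(k**3 + 12*k**2 + 47*k + 60)
(s_(k+1) − s_k) − t_k = 0

Valid: the claim telescopes to t_k.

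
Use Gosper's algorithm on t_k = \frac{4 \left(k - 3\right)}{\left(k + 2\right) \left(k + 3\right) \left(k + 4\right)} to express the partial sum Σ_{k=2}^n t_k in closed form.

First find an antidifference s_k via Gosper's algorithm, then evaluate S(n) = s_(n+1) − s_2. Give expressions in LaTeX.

S(n) = \frac{3 n^{2} - 19 n + 16}{10 \left(n^{2} + 7 n + 12\right)}

Step 1: r(k) = (k - 2)*(k + 2)/((k - 3)*(k + 5)).
A = k + 2, B = k + 5, C = k - 3.
Set up (k + 2)·f(k+1) − (k + 4)·f(k) − (k - 3) = 0.
Degrees (1,1,1) ⇒ d ≤ 2.
A polynomial solution: f(k) = -k*(k + 17)/12.
So s_k = (B(k−1)f/C)·t_k = (-k*(k + 4)*(k + 17)/(12*(k - 3)))·t_k = k*(-k - 17)/(3*(k + 2)*(k + 3)).
Δs = 4*(k - 3)/(k**3 + 9*k**2 + 26*k + 24), as required.
Telescope: S(n) = s_(n+1) − s_(2) = (-n**2 - 19*n - 18)/(3*(n**2 + 7*n + 12)) − (-19/30) = (3*n**2 - 19*n + 16)/(10*(n**2 + 7*n + 12)).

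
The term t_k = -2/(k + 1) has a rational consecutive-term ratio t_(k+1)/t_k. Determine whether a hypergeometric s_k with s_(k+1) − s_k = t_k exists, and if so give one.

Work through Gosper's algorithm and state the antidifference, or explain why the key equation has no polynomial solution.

The ratio is (k + 1)/(k + 2).
Gosper form: A/B · C(k+1)/C(k) with A=k + 1, B=k + 2, C=1.
Need (k + 1)·f(k+1) − (k + 1)·f(k) = 1.
From deg A=1, deg B=1, deg C=0: d=0.
Generic f = c0 gives residual -1; -1 = 0 cannot hold, so t_k is not Gosper-summable.

none — t_k is not Gosper-summable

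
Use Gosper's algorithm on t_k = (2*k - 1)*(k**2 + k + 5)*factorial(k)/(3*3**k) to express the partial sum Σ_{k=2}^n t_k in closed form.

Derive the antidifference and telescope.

Step 1: r(k) = (k + 1)*(2*k + 1)*(k + (k + 1)**2 + 6)/(3*(2*k - 1)*(k**2 + k + 5)).
A = k/3 + 1/3, B = 1, C = k**3 + k**2/2 + 9*k/2 - 5/2.
Solve (k/3 + 1/3)·f(k+1) − (1)·f(k) = k**3 + k**2/2 + 9*k/2 - 5/2.
deg f ≤ 2 (via 1,0,3).
Match coefficients ⇒ f(k) = 3*(2*k**2 + k + 4)/2.
R(k) = B(k−1)·f(k)/C(k) = 3*(2*k**2 + k + 4)/((2*k - 1)*(k**2 + k + 5)); s_k = R·t_k = (2*k**2 + k + 4)*factorial(k)/3**k.
Δs = (2*k - 1)*(k**2 + k + 5)*factorial(k)/(3*3**k), as required.
s_(n+1) = 3**(-n - 1)*(2*n**2 + 5*n + 7)*factorial(n + 1) and s_(2) = 28/9, so S(n) = 3**(-n - 2)*(-28*3**n + 6*n**3*factorial(n) + 21*n**2*factorial(n) + 36*n*factorial(n) + 21*factorial(n)).

S(n) = 3**(-n - 2)*(-28*3**n + 6*n**3*factorial(n) + 21*n**2*factorial(n) + 36*n*factorial(n) + 21*factorial(n))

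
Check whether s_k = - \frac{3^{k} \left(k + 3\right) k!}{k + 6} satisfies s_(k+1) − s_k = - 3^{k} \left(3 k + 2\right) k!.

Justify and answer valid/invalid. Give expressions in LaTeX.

s_(k+1) = -3**(k + 1)*(k + 4)*factorial(k + 1)/(k + 7)
s_(k+1) − s_k = -3**k*(3*k**3 + 32*k**2 + 92*k + 51)*factorial(k)/((k + 6)*(k + 7))
(s_(k+1) − s_k) − t_k = 3**(k + 1)*(3*k**2 + 20*k + 11)*factorial(k)/((k + 6)*(k + 7))

Invalid: residual \frac{3^{k + 1} \left(3 k^{2} + 20 k + 11\right) k!}{\left(k + 6\right) \left(k + 7\right)} ≠ 0.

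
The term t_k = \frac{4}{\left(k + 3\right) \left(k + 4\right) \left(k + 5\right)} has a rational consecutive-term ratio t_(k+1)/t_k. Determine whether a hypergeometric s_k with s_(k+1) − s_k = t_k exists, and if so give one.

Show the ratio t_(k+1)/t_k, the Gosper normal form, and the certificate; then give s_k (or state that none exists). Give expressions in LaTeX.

Compute t_(k+1)/t_k: get (k + 3)/(k + 6).
A = k + 3, B = k + 6, C = 1.
f must satisfy (k + 3)·f(k+1) − (k + 5)·f(k) = 1.
Degrees (1,1,0) ⇒ d ≤ 2.
Match coefficients ⇒ f(k) = k*(k + 7)/24.
Then R = B(k−1)f/C = k*(k + 5)*(k + 7)/24, so s_k = R(k)·t_k = k*(k + 7)/(6*(k + 3)*(k + 4)).
Verify: 4/(k**3 + 12*k**2 + 47*k + 60) matches t_k.

s_k = \frac{k \left(k + 7\right)}{6 \left(k + 3\right) \left(k + 4\right)}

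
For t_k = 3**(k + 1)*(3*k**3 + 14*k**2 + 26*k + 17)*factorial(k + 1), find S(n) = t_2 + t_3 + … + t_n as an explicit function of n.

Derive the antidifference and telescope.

S(n) = 9*3**n*n**4*factorial(n) + 54*3**n*n**3*factorial(n) + 126*3**n*n**2*factorial(n) + 135*3**n*n*factorial(n) + 54*3**n*factorial(n) - 1134

Compute t_(k+1)/t_k: get 3*(3*k**4 + 29*k**3 + 109*k**2 + 186*k + 120)/(3*k**3 + 14*k**2 + 26*k + 17).
Normal form (A,B,C) = (3*k + 6, 1, k**3 + 14*k**2/3 + 26*k/3 + 17/3).
Solve (3*k + 6)·f(k+1) − (1)·f(k) = k**3 + 14*k**2/3 + 26*k/3 + 17/3.
Bound: deg f ≤ 2.
Match coefficients ⇒ f(k) = (k**2 + k + 1)/3.
So s_k = (B(k−1)f/C)·t_k = ((k**2 + k + 1)/(3*k**3 + 14*k**2 + 26*k + 17))·t_k = 3**(k + 1)*(k**2 + k + 1)*factorial(k + 1).
Δs = 3**(k + 1)*(3*k**3 + 14*k**2 + 26*k + 17)*factorial(k + 1), as required.
Evaluate: s_(n+1) = 3**(n + 2)*(n**2 + 3*n + 3)*factorial(n + 2); subtract s_(2) = 1134 ⇒ S(n) = 9*3**n*n**4*factorial(n) + 54*3**n*n**3*factorial(n) + 126*3**n*n**2*factorial(n) + 135*3**n*n*factorial(n) + 54*3**n*factorial(n) - 1134.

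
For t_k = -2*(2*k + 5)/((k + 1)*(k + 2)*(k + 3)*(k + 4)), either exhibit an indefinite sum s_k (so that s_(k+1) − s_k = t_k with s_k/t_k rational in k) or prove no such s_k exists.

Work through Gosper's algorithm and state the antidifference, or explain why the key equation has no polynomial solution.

s_k = 2*k*(-k - 4)/(3*(k**2 + 4*k + 3))

Step 1: r(k) = (k + 1)*(2*k + 7)/((k + 5)*(2*k + 5)).
Gosper form: A/B · C(k+1)/C(k) with A=k + 1, B=k + 5, C=k + 5/2.
f must satisfy (k + 1)·f(k+1) − (k + 4)·f(k) = k + 5/2.
From deg A=1, deg B=1, deg C=1: d=3.
A polynomial solution: f(k) = k*(k + 2)*(k + 4)/6.
So s_k = (B(k−1)f/C)·t_k = (k*(k + 2)*(k + 4)**2/(3*(2*k + 5)))·t_k = 2*k*(-k - 4)/(3*(k**2 + 4*k + 3)).
Check: Δs_k = 2*(-2*k - 5)/(k**4 + 10*k**3 + 35*k**2 + 50*k + 24). ✓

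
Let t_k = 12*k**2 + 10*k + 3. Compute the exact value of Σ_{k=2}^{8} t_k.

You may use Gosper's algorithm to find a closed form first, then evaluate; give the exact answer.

Σ = 2807

Step 1: r(k) = (12*k**2 + 34*k + 25)/(12*k**2 + 10*k + 3).
Take A(k)=1, B(k)=1, C(k)=k**2 + 5*k/6 + 1/4.
Key eq: (1)·f(k+1) = (1)·f(k) + (k**2 + 5*k/6 + 1/4).
From deg A=0, deg B=0, deg C=2: d=3.
A polynomial solution: f(k) = k**2*(4*k - 1)/12.
R(k) = B(k−1)·f(k)/C(k) = k**2*(4*k - 1)/(12*k**2 + 10*k + 3); s_k = R·t_k = k**2*(4*k - 1).
s_(k+1) − s_k = 12*k**2 + 10*k + 3 = t_k.
Telescoping: Σ = s_(9) − s_(2) = 2835 − (28) = 2807.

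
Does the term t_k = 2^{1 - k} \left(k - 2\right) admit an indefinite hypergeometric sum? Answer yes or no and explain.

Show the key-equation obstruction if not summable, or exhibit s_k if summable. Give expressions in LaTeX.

r(k) = (k - 1)/(2*(k - 2)) after simplifying.
Normal form (A,B,C) = (1/2, 1, k - 2).
Set up (1/2)·f(k+1) − (1)·f(k) − (k - 2) = 0.
Degrees (0,0,1) ⇒ d ≤ 1.
Solve for f: f(k) = -2*(k - 1) (degree 1 ≤ 1).
Certificate R = B(k−1)f/C = -2*(k - 1)/(k - 2) gives s_k = 2**(2 - k)*(1 - k).
Check: Δs_k = 2**(1 - k)*(k - 2). ✓

Yes. s_k = 2^{2 - k} \left(1 - k\right).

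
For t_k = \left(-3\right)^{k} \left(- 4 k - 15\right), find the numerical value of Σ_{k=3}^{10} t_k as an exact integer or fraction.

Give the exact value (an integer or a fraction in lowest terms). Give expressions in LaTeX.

Σ = -2479896

Ratio r(k) = 3*(-4*k - 19)/(4*k + 15).
Gosper form: A/B · C(k+1)/C(k) with A=-3, B=1, C=k + 15/4.
Key eq: (-3)·f(k+1) = (1)·f(k) + (k + 15/4).
Degrees (0,0,1) ⇒ d ≤ 1.
Solving with deg f ≤ 1: f(k) = -(k + 3)/4.
R(k) = B(k−1)·f(k)/C(k) = -(k + 3)/(4*k + 15); s_k = R·t_k = (-3)**k*(k + 3).
Δs = (-3)**k*(-4*k - 15), as required.
Evaluate s at k=11 and k=3: -2480058 and -162; difference -2479896.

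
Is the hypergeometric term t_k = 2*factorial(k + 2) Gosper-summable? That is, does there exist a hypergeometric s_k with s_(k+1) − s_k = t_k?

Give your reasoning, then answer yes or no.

Compute t_(k+1)/t_k: get k + 3.
Normal form (A,B,C) = (k + 3, 1, 1).
f must satisfy (k + 3)·f(k+1) − (1)·f(k) = 1.
deg f ≤ -1 (via 1,0,0).
d = -1 < 0 ⇒ no nonzero polynomial f; not summable.

No — key equation has no polynomial f.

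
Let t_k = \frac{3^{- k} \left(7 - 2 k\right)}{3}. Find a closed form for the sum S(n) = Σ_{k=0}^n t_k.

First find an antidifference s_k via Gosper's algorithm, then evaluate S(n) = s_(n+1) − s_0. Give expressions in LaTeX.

S(n) = 3^{- n - 1} \left(3^{n + 2} + n - 2\right)

t_(k+1)/t_k = (2*k - 5)/(3*(2*k - 7)).
Take A(k)=1/3, B(k)=1, C(k)=k - 7/2.
f must satisfy (1/3)·f(k+1) − (1)·f(k) = k - 7/2.
From deg A=0, deg B=0, deg C=1: d=1.
A polynomial solution: f(k) = -3*(k - 3)/2.
Certificate R = B(k−1)f/C = -3*(k - 3)/(2*k - 7) gives s_k = (k - 3)/3**k.
s_(k+1) − s_k = (7 - 2*k)/(3*3**k) = t_k.
Σ_(k=0)^n t_k = s_(n+1) − s_(0) = (3**(-n - 1)*(n - 2)) − (-3), i.e. 3**(-n - 1)*(3**(n + 2) + n - 2).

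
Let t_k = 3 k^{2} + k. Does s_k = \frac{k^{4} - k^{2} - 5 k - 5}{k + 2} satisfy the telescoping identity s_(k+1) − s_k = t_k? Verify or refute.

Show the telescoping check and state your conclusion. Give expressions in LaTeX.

Invalid: residual \frac{- 2 k^{3} - 8 k^{2} - 2 k - 5}{k^{2} + 5 k + 6} ≠ 0.

s_(k+1) = (-5*k + (k + 1)**4 - (k + 1)**2 - 10)/(k + 3)
s_(k+1) − s_k = (3*k**4 + 14*k**3 + 15*k**2 + 4*k - 5)/(k**2 + 5*k + 6)
(s_(k+1) − s_k) − t_k = (-2*k**3 - 8*k**2 - 2*k - 5)/(k**2 + 5*k + 6)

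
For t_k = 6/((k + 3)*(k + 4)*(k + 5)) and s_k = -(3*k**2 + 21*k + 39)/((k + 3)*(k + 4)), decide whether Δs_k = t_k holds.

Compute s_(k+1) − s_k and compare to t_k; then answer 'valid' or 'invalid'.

s_(k+1) = 3*(-7*k - (k + 1)**2 - 20)/((k + 4)*(k + 5))
s_(k+1) − s_k = 6/(k**3 + 12*k**2 + 47*k + 60)
(s_(k+1) − s_k) − t_k = 0

Valid — Δs_k = t_k.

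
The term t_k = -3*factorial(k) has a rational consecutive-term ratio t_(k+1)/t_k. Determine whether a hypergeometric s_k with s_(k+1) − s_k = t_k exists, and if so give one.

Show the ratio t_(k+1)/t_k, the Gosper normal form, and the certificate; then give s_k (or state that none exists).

Step 1: r(k) = k + 1.
Normal form (A,B,C) = (k + 1, 1, 1).
Key eq: (k + 1)·f(k+1) = (1)·f(k) + (1).
Bound: deg f ≤ -1.
deg f ≤ -1 is impossible — no certificate.

not Gosper-summable; s_k does not exist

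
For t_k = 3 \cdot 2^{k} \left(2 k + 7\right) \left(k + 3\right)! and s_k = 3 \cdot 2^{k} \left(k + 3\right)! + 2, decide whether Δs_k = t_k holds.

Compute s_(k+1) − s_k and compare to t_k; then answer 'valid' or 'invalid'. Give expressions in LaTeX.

valid (s_(k+1) − s_k reduces to t_k)

s_(k+1) = 3*2**(k + 1)*factorial(k + 4) + 2
s_(k+1) − s_k = 3*2**k*(2*k + 7)*factorial(k + 3)
(s_(k+1) − s_k) − t_k = 0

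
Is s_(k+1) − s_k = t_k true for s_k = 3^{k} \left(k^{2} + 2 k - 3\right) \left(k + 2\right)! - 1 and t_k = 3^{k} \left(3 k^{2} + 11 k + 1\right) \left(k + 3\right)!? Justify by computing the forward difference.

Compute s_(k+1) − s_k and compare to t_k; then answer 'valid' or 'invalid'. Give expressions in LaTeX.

valid (s_(k+1) − s_k reduces to t_k)

s_(k+1) = 3**(k + 1)*(2*k + (k + 1)**2 - 1)*factorial(k + 3) - 1
s_(k+1) − s_k = 3**k*(3*k**2 + 11*k + 1)*factorial(k + 3)
(s_(k+1) − s_k) − t_k = 0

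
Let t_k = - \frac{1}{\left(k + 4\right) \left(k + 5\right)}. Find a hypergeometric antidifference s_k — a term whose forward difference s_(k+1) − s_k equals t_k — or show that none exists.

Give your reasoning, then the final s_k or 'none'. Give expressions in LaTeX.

Step 1: r(k) = (k + 4)/(k + 6).
Normal form (A,B,C) = (k + 4, k + 6, 1).
Key eq: (k + 4)·f(k+1) = (k + 5)·f(k) + (1).
From deg A=1, deg B=1, deg C=0: d=1.
Match coefficients ⇒ f(k) = k/4.
Then R = B(k−1)f/C = k*(k + 5)/4, so s_k = R(k)·t_k = -k/(4*k + 16).
s_(k+1) − s_k = -1/(k**2 + 9*k + 20) = t_k.

s_k = - \frac{k}{4 k + 16}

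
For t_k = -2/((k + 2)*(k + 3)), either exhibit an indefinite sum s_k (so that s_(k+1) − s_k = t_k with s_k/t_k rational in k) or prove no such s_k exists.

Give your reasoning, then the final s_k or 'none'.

s_k = -k/(k + 2)

t_(k+1)/t_k = (k + 2)/(k + 4).
So A=k + 2 and B=k + 4, with C=1.
Set up (k + 2)·f(k+1) − (k + 3)·f(k) − (1) = 0.
From deg A=1, deg B=1, deg C=0: d=1.
Coefficient equations give f(k) = k/2.
Then R = B(k−1)f/C = k*(k + 3)/2, so s_k = R(k)·t_k = -k/(k + 2).
Δs = -2/(k**2 + 5*k + 6), as required.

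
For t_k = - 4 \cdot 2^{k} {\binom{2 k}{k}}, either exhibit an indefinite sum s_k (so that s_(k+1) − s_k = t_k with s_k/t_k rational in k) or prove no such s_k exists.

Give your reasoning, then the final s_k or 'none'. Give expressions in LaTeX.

none (Gosper's algorithm certifies no s_k)

Step 1: r(k) = 4*(2*k + 1)/(k + 1).
So A=8*k + 4 and B=k + 1, with C=1.
f must satisfy (8*k + 4)·f(k+1) − (k)·f(k) = 1.
From deg A=1, deg B=1, deg C=0: d=-1.
deg f ≤ -1 is impossible — no certificate.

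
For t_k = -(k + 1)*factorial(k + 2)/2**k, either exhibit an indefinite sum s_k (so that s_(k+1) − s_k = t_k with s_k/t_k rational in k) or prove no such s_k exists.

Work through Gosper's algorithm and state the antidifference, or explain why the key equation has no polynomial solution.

s_k = -2**(1 - k)*factorial(k + 2)

The ratio is (k + 2)*(k + 3)/(2*(k + 1)).
So A=k/2 + 3/2 and B=1, with C=k + 1.
Key eq: (k/2 + 3/2)·f(k+1) = (1)·f(k) + (k + 1).
Bound: deg f ≤ 0.
A polynomial solution: f(k) = 2.
So s_k = (B(k−1)f/C)·t_k = (2/(k + 1))·t_k = -2**(1 - k)*factorial(k + 2).
Check: Δs_k = -(k + 1)*factorial(k + 2)/2**k. ✓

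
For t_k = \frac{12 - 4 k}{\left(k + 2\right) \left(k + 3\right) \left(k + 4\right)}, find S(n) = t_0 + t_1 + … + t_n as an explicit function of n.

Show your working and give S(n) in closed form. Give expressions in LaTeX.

S(n) = \frac{n^{2} + 19 n + 18}{3 \left(n^{2} + 7 n + 12\right)}

Compute t_(k+1)/t_k: get (k - 2)*(k + 2)/((k - 3)*(k + 5)).
Factor: A=k + 2; B=k + 5; C=k - 3.
Key eq: (k + 2)·f(k+1) = (k + 4)·f(k) + (k - 3).
deg f ≤ 2 (via 1,1,1).
A polynomial solution: f(k) = -k*(k + 17)/12.
Certificate R = B(k−1)f/C = -k*(k + 4)*(k + 17)/(12*(k - 3)) gives s_k = k*(k + 17)/(3*(k + 2)*(k + 3)).
Check: Δs_k = 4*(3 - k)/(k**3 + 9*k**2 + 26*k + 24). ✓
Telescope: S(n) = s_(n+1) − s_(0) = (n**2 + 19*n + 18)/(3*(n**2 + 7*n + 12)) − (0) = (n**2 + 19*n + 18)/(3*(n**2 + 7*n + 12)).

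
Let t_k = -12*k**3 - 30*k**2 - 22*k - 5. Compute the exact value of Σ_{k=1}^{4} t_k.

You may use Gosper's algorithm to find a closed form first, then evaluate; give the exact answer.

Σ = -2340

Step 1: r(k) = (12*k**3 + 66*k**2 + 118*k + 69)/(12*k**3 + 30*k**2 + 22*k + 5).
So A=1 and B=1, with C=k**3 + 5*k**2/2 + 11*k/6 + 5/12.
Need (1)·f(k+1) − (1)·f(k) = k**3 + 5*k**2/2 + 11*k/6 + 5/12.
Degrees (0,0,3) ⇒ d ≤ 4.
A polynomial solution: f(k) = k*(3*k**3 + 4*k**2 - k - 1)/12.
R(k) = B(k−1)·f(k)/C(k) = k*(3*k**3 + 4*k**2 - k - 1)/((2*k + 1)*(6*k**2 + 12*k + 5)); s_k = R·t_k = k*(-3*k**3 - 4*k**2 + k + 1).
Verify: -12*k**3 - 30*k**2 - 22*k - 5 matches t_k.
Sum = s_(5) − s_(1); s_(5) = -2345, s_(1) = -5 ⇒ -2340.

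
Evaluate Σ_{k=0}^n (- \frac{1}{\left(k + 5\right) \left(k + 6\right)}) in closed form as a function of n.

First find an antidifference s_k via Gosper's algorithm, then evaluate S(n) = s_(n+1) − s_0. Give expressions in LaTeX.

t_(k+1)/t_k = (k + 5)/(k + 7).
Take A(k)=k + 5, B(k)=k + 7, C(k)=1.
Set up (k + 5)·f(k+1) − (k + 6)·f(k) − (1) = 0.
From deg A=1, deg B=1, deg C=0: d=1.
Coefficient equations give f(k) = k/5.
R(k) = B(k−1)·f(k)/C(k) = k*(k + 6)/5; s_k = R·t_k = -k/(5*k + 25).
Check: Δs_k = -1/(k**2 + 11*k + 30). ✓
Σ_(k=0)^n t_k = s_(n+1) − s_(0) = ((-n - 1)/(5*(n + 6))) − (0), i.e. (-n - 1)/(5*(n + 6)).

S(n) = \frac{- n - 1}{5 \left(n + 6\right)}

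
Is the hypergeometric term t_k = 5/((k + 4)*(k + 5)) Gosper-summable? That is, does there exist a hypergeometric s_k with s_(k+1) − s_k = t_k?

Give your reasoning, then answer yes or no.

Yes. s_k = 5*k/(4*(k + 4)).

Step 1: r(k) = (k + 4)/(k + 6).
A = k + 4, B = k + 6, C = 1.
Solve (k + 4)·f(k+1) − (k + 5)·f(k) = 1.
deg f ≤ 1 (via 1,1,0).
Solve for f: f(k) = k/4 (degree 1 ≤ 1).
Then R = B(k−1)f/C = k*(k + 5)/4, so s_k = R(k)·t_k = 5*k/(4*(k + 4)).
Verify: 5/(k**2 + 9*k + 20) matches t_k.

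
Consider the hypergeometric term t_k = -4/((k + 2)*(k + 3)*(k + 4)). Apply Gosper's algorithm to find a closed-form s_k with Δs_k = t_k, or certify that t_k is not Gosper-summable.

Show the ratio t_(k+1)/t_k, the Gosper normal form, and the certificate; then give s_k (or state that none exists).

The ratio is (k + 2)/(k + 5).
Take A(k)=k + 2, B(k)=k + 5, C(k)=1.
Solve (k + 2)·f(k+1) − (k + 4)·f(k) = 1.
Degrees (1,1,0) ⇒ d ≤ 2.
A polynomial solution: f(k) = k*(k + 5)/12.
Get s_k = R·t_k = k*(-k - 5)/(3*(k + 2)*(k + 3)) with R(k) = B(k−1)f(k)/C(k) = k*(k + 4)*(k + 5)/12.
s_(k+1) − s_k = -4/(k**3 + 9*k**2 + 26*k + 24) = t_k.

s_k = k*(-k - 5)/(3*(k + 2)*(k + 3))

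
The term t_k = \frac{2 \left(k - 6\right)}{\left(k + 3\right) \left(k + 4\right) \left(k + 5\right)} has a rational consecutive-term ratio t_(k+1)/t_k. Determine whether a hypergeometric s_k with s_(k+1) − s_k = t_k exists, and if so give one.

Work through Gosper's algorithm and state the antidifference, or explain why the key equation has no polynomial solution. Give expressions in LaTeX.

s_k = \frac{k \left(- k - 15\right)}{4 \left(k + 3\right) \left(k + 4\right)}

Step 1: r(k) = (k - 5)*(k + 3)/((k - 6)*(k + 6)).
Factor: A=k + 3; B=k + 6; C=k - 6.
f must satisfy (k + 3)·f(k+1) − (k + 5)·f(k) = k - 6.
deg f ≤ 2 (via 1,1,1).
Solve for f: f(k) = -k*(k + 15)/8 (degree 2 ≤ 2).
So s_k = (B(k−1)f/C)·t_k = (-k*(k + 5)*(k + 15)/(8*(k - 6)))·t_k = k*(-k - 15)/(4*(k + 3)*(k + 4)).
s_(k+1) − s_k = 2*(k - 6)/(k**3 + 12*k**2 + 47*k + 60) = t_k.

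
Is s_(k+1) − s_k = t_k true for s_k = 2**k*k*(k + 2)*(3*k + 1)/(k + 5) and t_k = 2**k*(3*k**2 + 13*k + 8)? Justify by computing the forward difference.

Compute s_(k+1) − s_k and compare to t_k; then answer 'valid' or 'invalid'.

Invalid: residual 2**k*(-9*k**3 - 75*k**2 - 216*k - 120)/(k**2 + 11*k + 30) ≠ 0.

s_(k+1) = 2**(k + 1)*(k + 1)*(k + 3)*(3*k + 4)/(k + 6)
s_(k+1) − s_k = 2**k*(3*k**4 + 37*k**3 + 166*k**2 + 262*k + 120)/(k**2 + 11*k + 30)
(s_(k+1) − s_k) − t_k = 2**k*(-9*k**3 - 75*k**2 - 216*k - 120)/(k**2 + 11*k + 30)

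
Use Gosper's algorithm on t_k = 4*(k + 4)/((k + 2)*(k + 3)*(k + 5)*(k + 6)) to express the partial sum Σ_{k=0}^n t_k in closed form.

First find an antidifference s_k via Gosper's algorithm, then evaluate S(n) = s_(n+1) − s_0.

Step 1: r(k) = (k + 2)*(k + 5)**2/((k + 4)**2*(k + 7)).
So A=k + 2 and B=k + 7, with C=k**2 + 8*k + 16.
Solve (k + 2)·f(k+1) − (k + 6)·f(k) = k**2 + 8*k + 16.
d = 4 from the (1,1,2) case.
Solve for f: f(k) = k*(k + 3)*(k + 4)*(k + 7)/20 (degree 4 ≤ 4).
Then R = B(k−1)f/C = k*(k + 3)*(k + 6)*(k + 7)/(20*(k + 4)), so s_k = R(k)·t_k = k*(k + 7)/(5*(k**2 + 7*k + 10)).
Verify: 4*(k + 4)/(k**4 + 16*k**3 + 91*k**2 + 216*k + 180) matches t_k.
Telescope: S(n) = s_(n+1) − s_(0) = (n**2 + 9*n + 8)/(5*(n**2 + 9*n + 18)) − (0) = (n**2 + 9*n + 8)/(5*(n**2 + 9*n + 18)).

S(n) = (n**2 + 9*n + 8)/(5*(n**2 + 9*n + 18))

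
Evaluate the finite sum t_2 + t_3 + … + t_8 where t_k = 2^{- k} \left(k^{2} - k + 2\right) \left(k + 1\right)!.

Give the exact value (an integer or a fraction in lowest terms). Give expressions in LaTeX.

r(k) = (k + 2)*(-k + (k + 1)**2 + 1)/(2*(k**2 - k + 2)) after simplifying.
Take A(k)=k/2 + 1, B(k)=1, C(k)=k**2 - k + 2.
Need (k/2 + 1)·f(k+1) − (1)·f(k) = k**2 - k + 2.
deg f ≤ 1 (via 1,0,2).
Match coefficients ⇒ f(k) = 2*(k - 2).
Get s_k = R·t_k = 2**(1 - k)*(k - 2)*factorial(k + 1) with R(k) = B(k−1)f(k)/C(k) = 2*(k - 2)/(k**2 - k + 2).
Check: Δs_k = (k**2 - k + 2)*factorial(k + 1)/2**k. ✓
Σ_(k=2)^(8) t_k = s_(9) − s_(2) = 99225 − (0) = 99225.

Σ = 99225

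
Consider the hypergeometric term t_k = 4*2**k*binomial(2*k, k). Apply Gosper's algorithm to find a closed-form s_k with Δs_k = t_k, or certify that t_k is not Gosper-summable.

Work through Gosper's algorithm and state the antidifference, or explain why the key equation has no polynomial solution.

t_(k+1)/t_k = 4*(2*k + 1)/(k + 1).
Take A(k)=8*k + 4, B(k)=k + 1, C(k)=1.
Set up (8*k + 4)·f(k+1) − (k)·f(k) − (1) = 0.
Degrees (1,1,0) ⇒ d ≤ -1.
deg f ≤ -1 is impossible — no certificate.

none (Gosper's algorithm certifies no s_k)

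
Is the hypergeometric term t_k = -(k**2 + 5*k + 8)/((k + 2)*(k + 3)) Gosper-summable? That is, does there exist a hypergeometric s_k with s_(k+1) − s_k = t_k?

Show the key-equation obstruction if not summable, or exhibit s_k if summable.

Compute t_(k+1)/t_k: get (k + 2)*(5*k + (k + 1)**2 + 13)/((k + 4)*(k**2 + 5*k + 8)).
A = k + 2, B = k + 4, C = k**2 + 5*k + 8.
Solve (k + 2)·f(k+1) − (k + 3)·f(k) = k**2 + 5*k + 8.
Bound: deg f ≤ 2.
Solve for f: f(k) = k*(k + 3) (degree 2 ≤ 2).
Get s_k = R·t_k = k*(-k - 3)/(k + 2) with R(k) = B(k−1)f(k)/C(k) = k*(k + 3)**2/(k**2 + 5*k + 8).
Check: Δs_k = (-k**2 - 5*k - 8)/(k**2 + 5*k + 6). ✓

Yes. s_k = k*(-k - 3)/(k + 2).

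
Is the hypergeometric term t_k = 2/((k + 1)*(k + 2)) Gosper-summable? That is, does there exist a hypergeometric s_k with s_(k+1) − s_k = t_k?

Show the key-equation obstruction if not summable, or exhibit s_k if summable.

Compute t_(k+1)/t_k: get (k + 1)/(k + 3).
Normal form (A,B,C) = (k + 1, k + 3, 1).
Need (k + 1)·f(k+1) − (k + 2)·f(k) = 1.
d = 1 from the (1,1,0) case.
Solving with deg f ≤ 1: f(k) = k.
So s_k = (B(k−1)f/C)·t_k = (k*(k + 2))·t_k = 2*k/(k + 1).
s_(k+1) − s_k = 2/(k**2 + 3*k + 2) = t_k.

Yes. s_k = 2*k/(k + 1).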